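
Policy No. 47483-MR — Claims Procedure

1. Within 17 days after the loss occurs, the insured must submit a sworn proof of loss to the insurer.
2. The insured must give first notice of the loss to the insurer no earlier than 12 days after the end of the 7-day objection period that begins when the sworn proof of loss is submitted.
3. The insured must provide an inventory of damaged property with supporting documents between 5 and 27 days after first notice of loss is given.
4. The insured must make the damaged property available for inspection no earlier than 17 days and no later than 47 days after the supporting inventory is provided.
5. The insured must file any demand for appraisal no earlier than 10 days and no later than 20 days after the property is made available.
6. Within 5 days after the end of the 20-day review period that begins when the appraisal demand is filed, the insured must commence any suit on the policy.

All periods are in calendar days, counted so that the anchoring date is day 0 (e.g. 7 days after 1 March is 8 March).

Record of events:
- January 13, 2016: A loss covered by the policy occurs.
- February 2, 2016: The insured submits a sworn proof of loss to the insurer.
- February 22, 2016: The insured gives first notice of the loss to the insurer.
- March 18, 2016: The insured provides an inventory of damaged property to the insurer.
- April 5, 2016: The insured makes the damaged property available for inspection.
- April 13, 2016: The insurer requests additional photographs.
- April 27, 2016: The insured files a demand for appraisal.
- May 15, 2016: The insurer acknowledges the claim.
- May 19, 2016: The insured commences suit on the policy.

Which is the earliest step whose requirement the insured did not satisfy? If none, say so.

Step 1

(1) due by January 13, 2016 + 17 days = January 30, 2016; not done until February 2, 2016, 3 days after the deadline.
Later steps need not be reached.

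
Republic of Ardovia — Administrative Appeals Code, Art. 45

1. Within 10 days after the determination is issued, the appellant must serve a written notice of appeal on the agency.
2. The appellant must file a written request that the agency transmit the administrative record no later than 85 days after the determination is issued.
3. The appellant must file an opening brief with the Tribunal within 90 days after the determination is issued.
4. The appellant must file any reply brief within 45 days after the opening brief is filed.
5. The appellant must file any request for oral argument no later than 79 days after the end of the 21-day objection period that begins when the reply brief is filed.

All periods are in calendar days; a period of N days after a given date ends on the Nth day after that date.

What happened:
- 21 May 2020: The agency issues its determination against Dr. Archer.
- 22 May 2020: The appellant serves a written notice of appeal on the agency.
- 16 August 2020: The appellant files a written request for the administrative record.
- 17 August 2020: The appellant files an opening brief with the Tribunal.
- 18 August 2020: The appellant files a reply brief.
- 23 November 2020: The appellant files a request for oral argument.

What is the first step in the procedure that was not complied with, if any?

Step 1 — counting 10 days from 21 May 2020 (when the determination is issued) gives a deadline of 31 May 2020; completed 22 May 2020, before the deadline.
Step 2 — counting 85 days from 21 May 2020 (when the determination is issued) gives a deadline of 14 August 2020; 16 August 2020 misses that deadline by 2 days.

Step 2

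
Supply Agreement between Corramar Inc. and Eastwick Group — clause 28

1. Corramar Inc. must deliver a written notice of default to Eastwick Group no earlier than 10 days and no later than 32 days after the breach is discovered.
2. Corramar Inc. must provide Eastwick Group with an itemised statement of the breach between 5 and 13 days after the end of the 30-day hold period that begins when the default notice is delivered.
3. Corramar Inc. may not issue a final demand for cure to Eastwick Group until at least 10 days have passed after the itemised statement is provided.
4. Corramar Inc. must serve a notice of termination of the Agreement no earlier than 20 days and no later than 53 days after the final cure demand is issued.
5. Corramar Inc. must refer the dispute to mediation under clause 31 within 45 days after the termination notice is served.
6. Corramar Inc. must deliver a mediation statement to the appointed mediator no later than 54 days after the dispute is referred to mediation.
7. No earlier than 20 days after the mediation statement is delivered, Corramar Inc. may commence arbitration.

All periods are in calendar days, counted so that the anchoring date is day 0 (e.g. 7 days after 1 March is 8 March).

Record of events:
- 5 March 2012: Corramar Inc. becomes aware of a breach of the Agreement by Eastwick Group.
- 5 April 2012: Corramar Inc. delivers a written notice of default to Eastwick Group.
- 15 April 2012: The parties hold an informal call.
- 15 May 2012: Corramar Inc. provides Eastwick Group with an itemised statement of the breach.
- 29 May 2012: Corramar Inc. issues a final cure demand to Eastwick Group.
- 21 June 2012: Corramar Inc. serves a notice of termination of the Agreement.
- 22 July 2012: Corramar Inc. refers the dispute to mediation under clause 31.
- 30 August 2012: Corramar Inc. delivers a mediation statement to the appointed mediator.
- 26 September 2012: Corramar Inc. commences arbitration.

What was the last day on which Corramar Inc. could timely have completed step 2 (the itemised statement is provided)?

The default notice is delivered on 5 April 2012; the 30-day hold period therefore ends 5 May 2012, and step 2 runs from that date. The window is 5–13 days after 5 May 2012; it closes on 18 May 2012.

18 May 2012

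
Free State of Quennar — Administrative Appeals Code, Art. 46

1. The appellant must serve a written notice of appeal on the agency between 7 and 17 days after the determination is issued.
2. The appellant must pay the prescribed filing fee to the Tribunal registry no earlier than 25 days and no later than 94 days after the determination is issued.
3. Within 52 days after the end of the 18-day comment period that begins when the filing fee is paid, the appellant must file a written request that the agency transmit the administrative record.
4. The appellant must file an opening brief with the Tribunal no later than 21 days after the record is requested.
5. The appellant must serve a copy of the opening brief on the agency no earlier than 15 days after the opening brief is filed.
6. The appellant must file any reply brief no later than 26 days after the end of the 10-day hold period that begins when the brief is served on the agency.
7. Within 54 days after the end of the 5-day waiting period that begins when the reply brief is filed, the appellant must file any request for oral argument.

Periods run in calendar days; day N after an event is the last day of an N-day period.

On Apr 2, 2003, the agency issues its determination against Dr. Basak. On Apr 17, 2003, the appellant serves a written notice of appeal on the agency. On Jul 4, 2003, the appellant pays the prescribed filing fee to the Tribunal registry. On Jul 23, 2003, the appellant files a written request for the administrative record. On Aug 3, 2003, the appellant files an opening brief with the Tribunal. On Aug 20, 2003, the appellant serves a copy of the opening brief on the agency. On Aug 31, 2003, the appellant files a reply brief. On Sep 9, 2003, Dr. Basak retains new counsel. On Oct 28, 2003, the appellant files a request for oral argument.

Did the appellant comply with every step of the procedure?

Yes

Step 1 — 7 and 17 days from Apr 2, 2003 (when the determination is issued) are Apr 9, 2003 and Apr 19, 2003 respectively; Apr 17, 2003 falls inside that range.
Step 2 — 25 and 94 days from Apr 2, 2003 (when the determination is issued) are Apr 27, 2003 and Jul 5, 2003 respectively; done Jul 4, 2003, which is between those dates.
Step 3 — counting 52 days from Jul 22, 2003 (end of the 18-day comment period, which began when the filing fee is paid on Jul 4, 2003) gives a deadline of Sep 12, 2003; Jul 23, 2003 is within that limit.
Step 4 — counting 21 days from Jul 23, 2003 (when the record is requested) gives a deadline of Aug 13, 2003; done Aug 3, 2003 — timely.
Step 5 — must wait 15 days from Aug 3, 2003 (when the opening brief is filed), so not before Aug 18, 2003; done Aug 20, 2003, after the minimum wait.
Step 6 — counting 26 days from Aug 30, 2003 (end of the 10-day hold period, which began when the brief is served on the agency on Aug 20, 2003) gives a deadline of Sep 25, 2003; Aug 31, 2003 is within that limit.
Step 7 — counting 54 days from Sep 5, 2003 (end of the 5-day waiting period, which began when the reply brief is filed on Aug 31, 2003) gives a deadline of Oct 29, 2003; done Oct 28, 2003 — timely.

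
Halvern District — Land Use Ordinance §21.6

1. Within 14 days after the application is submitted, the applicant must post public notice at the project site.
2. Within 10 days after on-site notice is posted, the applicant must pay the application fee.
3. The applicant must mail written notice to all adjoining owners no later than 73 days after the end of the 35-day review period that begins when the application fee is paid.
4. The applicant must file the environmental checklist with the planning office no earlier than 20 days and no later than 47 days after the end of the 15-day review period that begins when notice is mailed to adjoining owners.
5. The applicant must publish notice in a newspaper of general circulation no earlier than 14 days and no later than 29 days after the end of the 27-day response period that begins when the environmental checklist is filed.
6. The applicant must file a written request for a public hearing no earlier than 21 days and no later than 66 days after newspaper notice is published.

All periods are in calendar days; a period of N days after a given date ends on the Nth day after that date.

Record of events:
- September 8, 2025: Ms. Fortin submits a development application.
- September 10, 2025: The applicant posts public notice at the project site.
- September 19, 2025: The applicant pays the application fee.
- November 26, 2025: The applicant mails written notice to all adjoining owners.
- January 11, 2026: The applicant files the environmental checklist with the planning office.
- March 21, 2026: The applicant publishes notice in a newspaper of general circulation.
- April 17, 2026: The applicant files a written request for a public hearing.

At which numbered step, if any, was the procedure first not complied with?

Step 5

Step 1: 14 days after September 8, 2025 (when the application is submitted) is September 22, 2025; done September 10, 2025 — timely.
Step 2: 10 days after September 10, 2025 (when on-site notice is posted) is September 20, 2025; completed September 19, 2025, before the deadline.
Step 3: 73 days after October 24, 2025 (end of the 35-day review period, which began when the application fee is paid on September 19, 2025) is January 5, 2026; done November 26, 2025 — timely.
Step 4: the window is 20–47 days after December 11, 2025 (end of the 15-day review period, which began when notice is mailed to adjoining owners on November 26, 2025), so December 31, 2025 through January 27, 2026; done January 11, 2026 — within the window.
Step 5: the window is 14–29 days after February 7, 2026 (end of the 27-day response period, which began when the environmental checklist is filed on January 11, 2026), so February 21, 2026 through March 8, 2026; March 21, 2026 is 13 days past the end of the window.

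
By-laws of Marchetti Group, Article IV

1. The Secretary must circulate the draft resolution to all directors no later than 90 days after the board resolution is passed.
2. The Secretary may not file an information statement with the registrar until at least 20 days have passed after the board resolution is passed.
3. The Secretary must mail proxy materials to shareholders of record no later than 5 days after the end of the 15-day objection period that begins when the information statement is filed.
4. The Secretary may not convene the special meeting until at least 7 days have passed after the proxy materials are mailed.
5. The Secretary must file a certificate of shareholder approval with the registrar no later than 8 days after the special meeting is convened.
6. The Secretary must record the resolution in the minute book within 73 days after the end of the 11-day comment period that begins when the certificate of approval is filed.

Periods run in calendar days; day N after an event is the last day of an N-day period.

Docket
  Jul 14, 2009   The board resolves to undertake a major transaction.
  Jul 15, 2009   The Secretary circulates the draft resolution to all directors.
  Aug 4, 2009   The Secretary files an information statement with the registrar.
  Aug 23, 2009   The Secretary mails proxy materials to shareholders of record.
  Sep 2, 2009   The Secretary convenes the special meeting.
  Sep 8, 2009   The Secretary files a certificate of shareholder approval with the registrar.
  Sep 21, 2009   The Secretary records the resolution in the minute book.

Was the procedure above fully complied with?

Yes

Step 1 — counting 90 days from Jul 14, 2009 (when the board resolution is passed) gives a deadline of Oct 12, 2009; completed Jul 15, 2009, before the deadline.
Step 2 — must wait 20 days from Jul 14, 2009 (when the board resolution is passed), so not before Aug 3, 2009; Aug 4, 2009 is on or after that date.
Step 3 — counting 5 days from Aug 19, 2009 (end of the 15-day objection period, which began when the information statement is filed on Aug 4, 2009) gives a deadline of Aug 24, 2009; done Aug 23, 2009 — timely.
Step 4 — must wait 7 days from Aug 23, 2009 (when the proxy materials are mailed), so not before Aug 30, 2009; Sep 2, 2009 is on or after that date.
Step 5 — counting 8 days from Sep 2, 2009 (when the special meeting is convened) gives a deadline of Sep 10, 2009; done Sep 8, 2009 — timely.
Step 6 — counting 73 days from Sep 19, 2009 (end of the 11-day comment period, which began when the certificate of approval is filed on Sep 8, 2009) gives a deadline of Dec 1, 2009; completed Sep 21, 2009, before the deadline.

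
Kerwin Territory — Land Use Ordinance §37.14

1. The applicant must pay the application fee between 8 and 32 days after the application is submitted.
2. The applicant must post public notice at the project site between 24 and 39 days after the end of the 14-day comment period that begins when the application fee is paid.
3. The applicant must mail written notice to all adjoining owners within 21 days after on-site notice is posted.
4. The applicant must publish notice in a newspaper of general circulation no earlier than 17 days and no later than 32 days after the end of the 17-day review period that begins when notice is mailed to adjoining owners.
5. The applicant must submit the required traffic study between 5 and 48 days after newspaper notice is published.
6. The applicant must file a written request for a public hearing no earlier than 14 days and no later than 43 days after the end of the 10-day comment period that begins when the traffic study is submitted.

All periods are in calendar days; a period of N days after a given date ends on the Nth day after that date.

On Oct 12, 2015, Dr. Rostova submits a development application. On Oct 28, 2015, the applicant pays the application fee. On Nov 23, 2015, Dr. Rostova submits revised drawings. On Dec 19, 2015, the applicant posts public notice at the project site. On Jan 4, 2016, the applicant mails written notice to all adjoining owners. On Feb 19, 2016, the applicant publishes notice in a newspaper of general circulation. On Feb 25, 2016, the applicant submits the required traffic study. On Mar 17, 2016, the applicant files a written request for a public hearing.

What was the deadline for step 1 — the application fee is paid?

Step 1 runs from Oct 12, 2015, when the application is submitted. The window is 8–32 days after Oct 12, 2015; it closes on Nov 13, 2015.

Nov 13, 2015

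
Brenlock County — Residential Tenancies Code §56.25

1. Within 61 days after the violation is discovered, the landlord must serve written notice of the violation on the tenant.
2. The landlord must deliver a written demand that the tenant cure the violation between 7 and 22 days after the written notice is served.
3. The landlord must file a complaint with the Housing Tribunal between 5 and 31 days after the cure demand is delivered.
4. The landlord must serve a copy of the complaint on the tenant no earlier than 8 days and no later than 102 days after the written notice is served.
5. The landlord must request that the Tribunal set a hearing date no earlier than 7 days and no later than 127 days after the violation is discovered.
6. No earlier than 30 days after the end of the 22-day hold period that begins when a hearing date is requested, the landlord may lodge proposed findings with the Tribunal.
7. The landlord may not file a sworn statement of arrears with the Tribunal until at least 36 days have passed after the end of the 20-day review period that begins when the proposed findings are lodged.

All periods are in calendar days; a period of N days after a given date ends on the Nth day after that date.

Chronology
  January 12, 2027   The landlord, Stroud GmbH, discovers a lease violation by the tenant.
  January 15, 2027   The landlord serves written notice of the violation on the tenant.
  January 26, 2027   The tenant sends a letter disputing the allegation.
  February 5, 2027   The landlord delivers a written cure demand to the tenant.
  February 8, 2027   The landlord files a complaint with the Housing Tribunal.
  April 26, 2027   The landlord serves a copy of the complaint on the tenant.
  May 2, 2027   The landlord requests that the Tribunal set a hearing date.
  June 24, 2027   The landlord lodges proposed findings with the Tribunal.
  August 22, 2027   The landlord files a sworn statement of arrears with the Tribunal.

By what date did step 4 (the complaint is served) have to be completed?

Step 4 runs from January 15, 2027, when the written notice is served. The window is 8–102 days after January 15, 2027; it closes on April 27, 2027.

April 27, 2027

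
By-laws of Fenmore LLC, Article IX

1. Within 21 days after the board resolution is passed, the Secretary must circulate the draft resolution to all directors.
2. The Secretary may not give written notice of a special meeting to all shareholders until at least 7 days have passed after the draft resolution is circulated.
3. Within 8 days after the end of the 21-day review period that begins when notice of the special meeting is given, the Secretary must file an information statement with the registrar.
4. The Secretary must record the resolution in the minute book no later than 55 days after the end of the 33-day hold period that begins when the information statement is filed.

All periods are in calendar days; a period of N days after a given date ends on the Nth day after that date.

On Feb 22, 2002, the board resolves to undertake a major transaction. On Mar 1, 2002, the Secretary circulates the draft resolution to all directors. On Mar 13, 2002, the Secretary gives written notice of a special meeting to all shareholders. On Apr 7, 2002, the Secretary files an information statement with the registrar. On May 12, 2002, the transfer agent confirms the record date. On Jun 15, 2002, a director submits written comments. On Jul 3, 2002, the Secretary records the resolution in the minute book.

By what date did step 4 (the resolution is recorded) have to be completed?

Jul 4, 2002

The information statement is filed on Apr 7, 2002; the 33-day hold period therefore ends May 10, 2002, and step 4 runs from that date. 55 days after May 10, 2002 is Jul 4, 2002.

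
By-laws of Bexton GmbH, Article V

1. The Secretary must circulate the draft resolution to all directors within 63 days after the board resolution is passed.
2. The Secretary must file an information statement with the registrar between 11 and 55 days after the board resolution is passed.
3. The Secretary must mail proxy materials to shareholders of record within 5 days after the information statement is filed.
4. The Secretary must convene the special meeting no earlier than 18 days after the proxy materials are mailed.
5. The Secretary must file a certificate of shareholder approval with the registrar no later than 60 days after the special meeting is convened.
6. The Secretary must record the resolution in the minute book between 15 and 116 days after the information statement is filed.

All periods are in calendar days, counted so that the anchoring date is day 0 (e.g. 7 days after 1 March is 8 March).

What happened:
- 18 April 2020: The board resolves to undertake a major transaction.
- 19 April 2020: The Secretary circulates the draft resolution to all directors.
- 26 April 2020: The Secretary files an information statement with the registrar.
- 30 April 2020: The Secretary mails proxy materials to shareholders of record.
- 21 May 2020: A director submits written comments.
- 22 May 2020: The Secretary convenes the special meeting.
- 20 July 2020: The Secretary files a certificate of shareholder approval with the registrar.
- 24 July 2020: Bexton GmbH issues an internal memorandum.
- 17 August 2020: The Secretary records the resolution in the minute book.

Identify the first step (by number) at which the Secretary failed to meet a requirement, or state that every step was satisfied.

Step 1 — counting 63 days from 18 April 2020 (when the board resolution is passed) gives a deadline of 20 June 2020; 19 April 2020 is within that limit.
Step 2 — 11 and 55 days from 18 April 2020 (when the board resolution is passed) are 29 April 2020 and 12 June 2020 respectively; 26 April 2020 is 3 days too early.
Later steps need not be reached.

Step 2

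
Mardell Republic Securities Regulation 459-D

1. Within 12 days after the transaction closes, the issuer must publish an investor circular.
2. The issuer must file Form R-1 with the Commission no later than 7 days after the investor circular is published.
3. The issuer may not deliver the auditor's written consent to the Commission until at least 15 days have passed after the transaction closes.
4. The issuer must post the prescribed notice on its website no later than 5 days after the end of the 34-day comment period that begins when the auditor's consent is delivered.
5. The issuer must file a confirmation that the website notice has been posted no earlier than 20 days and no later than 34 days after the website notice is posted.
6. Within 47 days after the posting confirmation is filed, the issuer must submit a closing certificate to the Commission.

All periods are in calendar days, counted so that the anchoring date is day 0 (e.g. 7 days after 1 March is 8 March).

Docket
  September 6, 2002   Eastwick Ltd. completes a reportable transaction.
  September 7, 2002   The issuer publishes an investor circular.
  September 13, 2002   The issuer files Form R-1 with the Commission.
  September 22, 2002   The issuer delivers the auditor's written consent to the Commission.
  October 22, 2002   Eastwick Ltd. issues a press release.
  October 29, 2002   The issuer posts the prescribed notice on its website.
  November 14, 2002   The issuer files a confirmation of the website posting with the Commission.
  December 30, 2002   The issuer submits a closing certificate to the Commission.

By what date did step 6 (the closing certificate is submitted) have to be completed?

Step 6 runs from November 14, 2002, when the posting confirmation is filed. 47 days after November 14, 2002 is December 31, 2002.

December 31, 2002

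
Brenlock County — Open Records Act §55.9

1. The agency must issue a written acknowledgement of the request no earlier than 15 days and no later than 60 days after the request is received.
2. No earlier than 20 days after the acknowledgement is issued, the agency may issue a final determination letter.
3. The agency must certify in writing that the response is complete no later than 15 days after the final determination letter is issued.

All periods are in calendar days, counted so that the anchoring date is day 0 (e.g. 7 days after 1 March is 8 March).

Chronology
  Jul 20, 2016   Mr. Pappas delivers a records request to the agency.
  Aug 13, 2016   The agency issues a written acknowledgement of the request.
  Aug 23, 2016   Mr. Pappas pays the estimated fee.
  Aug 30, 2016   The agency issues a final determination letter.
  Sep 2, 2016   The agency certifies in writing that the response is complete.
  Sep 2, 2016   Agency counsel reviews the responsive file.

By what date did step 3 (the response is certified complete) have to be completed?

Sep 14, 2016

Step 3 runs from Aug 30, 2016, when the final determination letter is issued. 15 days after Aug 30, 2016 is Sep 14, 2016.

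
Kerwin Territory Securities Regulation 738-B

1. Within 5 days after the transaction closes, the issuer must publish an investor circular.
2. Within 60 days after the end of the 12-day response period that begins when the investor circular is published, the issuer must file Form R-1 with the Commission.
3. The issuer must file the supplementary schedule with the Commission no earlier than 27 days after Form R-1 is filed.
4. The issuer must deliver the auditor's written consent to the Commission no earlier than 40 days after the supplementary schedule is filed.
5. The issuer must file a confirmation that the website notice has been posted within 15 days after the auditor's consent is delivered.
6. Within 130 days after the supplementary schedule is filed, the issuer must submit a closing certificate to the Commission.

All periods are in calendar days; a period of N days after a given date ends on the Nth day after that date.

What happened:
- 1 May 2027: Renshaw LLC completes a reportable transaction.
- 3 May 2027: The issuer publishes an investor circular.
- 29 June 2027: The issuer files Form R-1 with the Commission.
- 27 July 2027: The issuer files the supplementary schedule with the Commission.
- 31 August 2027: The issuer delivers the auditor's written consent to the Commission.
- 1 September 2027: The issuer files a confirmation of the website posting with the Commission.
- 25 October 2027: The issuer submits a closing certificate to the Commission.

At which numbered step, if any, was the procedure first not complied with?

Step 4

Step 1: 5 days after 1 May 2027 (when the transaction closes) is 6 May 2027; completed 3 May 2027, before the deadline.
Step 2: 60 days after 15 May 2027 (end of the 12-day response period, which began when the investor circular is published on 3 May 2027) is 14 July 2027; 29 June 2027 is within that limit.
Step 3: the earliest permitted date is 27 days after 29 June 2027 (when Form R-1 is filed), i.e. 26 July 2027; done 27 July 2027, after the minimum wait.
Step 4: the earliest permitted date is 40 days after 27 July 2027 (when the supplementary schedule is filed), i.e. 5 September 2027; acted on 31 August 2027, 5 days prematurely.
Later steps need not be reached.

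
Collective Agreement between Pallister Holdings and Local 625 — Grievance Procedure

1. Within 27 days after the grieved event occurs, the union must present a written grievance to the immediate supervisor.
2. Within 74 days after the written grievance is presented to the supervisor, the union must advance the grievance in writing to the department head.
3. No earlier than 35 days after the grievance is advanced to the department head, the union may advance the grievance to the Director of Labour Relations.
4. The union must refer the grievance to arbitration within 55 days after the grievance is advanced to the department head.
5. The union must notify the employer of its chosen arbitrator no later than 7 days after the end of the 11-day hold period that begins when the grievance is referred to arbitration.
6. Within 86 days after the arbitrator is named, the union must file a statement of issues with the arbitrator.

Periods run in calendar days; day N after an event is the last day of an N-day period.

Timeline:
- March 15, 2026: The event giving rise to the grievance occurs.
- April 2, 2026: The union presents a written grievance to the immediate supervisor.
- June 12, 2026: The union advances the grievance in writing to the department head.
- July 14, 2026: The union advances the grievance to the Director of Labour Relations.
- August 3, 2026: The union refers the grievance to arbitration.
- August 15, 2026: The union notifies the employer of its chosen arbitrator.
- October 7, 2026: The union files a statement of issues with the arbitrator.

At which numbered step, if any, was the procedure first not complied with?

Step 1 — counting 27 days from March 15, 2026 (when the grieved event occurs) gives a deadline of April 11, 2026; completed April 2, 2026, before the deadline.
Step 2 — counting 74 days from April 2, 2026 (when the written grievance is presented to the supervisor) gives a deadline of June 15, 2026; done June 12, 2026 — timely.
Step 3 — must wait 35 days from June 12, 2026 (when the grievance is advanced to the department head), so not before July 17, 2026; done July 14, 2026 — 3 days too early.
The procedure was therefore not followed at step 3.

Step 3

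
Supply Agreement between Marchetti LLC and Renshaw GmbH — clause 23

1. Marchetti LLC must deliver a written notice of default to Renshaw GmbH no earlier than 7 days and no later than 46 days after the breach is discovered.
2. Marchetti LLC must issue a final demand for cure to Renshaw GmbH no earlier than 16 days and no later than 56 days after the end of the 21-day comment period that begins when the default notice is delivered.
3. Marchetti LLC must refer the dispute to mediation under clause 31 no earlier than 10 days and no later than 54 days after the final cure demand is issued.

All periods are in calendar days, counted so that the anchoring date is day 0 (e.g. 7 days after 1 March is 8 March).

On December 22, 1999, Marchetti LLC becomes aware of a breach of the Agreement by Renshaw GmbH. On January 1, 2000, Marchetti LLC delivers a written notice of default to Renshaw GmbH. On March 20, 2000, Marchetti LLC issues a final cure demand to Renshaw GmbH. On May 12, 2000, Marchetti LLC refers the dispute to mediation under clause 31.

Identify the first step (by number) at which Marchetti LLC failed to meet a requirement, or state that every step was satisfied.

(1) the permitted window runs from December 22, 1999 + 7 = December 29, 1999 to December 22, 1999 + 46 = February 6, 2000; done January 1, 2000 — within the window.
(2) the permitted window runs from January 22, 2000 + 16 = February 7, 2000 to January 22, 2000 + 56 = March 18, 2000; March 20, 2000 is 2 days past the end of the window.
That is the first point of non-compliance.

Step 2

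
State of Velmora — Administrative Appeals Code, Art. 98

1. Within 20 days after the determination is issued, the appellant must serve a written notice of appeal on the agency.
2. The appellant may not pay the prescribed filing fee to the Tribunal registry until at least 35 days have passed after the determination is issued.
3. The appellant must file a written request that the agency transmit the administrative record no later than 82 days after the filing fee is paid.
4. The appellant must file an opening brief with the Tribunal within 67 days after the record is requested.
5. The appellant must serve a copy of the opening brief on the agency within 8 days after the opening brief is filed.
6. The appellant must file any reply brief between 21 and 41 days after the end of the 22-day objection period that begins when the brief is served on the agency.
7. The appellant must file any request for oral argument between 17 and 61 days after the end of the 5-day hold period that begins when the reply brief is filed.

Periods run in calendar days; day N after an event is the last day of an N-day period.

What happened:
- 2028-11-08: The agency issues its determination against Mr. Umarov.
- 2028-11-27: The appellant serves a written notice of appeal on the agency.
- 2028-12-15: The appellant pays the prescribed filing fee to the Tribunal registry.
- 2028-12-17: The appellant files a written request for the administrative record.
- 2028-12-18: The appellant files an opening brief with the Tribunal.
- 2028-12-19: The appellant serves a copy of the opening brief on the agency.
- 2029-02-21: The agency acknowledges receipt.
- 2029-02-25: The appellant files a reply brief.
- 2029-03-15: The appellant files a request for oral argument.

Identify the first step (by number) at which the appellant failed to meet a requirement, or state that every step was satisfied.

Step 1 — counting 20 days from 2028-11-08 (when the determination is issued) gives a deadline of 2028-11-28; 2028-11-27 is within that limit.
Step 2 — must wait 35 days from 2028-11-08 (when the determination is issued), so not before 2028-12-13; done 2028-12-15 — permitted.
Step 3 — counting 82 days from 2028-12-15 (when the filing fee is paid) gives a deadline of 2029-03-07; 2028-12-17 is within that limit.
Step 4 — counting 67 days from 2028-12-17 (when the record is requested) gives a deadline of 2029-02-22; 2028-12-18 is within that limit.
Step 5 — counting 8 days from 2028-12-18 (when the opening brief is filed) gives a deadline of 2028-12-26; done 2028-12-19 — timely.
Step 6 — 21 and 41 days from 2029-01-10 (end of the 22-day objection period, which began when the brief is served on the agency on 2028-12-19) are 2029-01-31 and 2029-02-20 respectively; done 2029-02-25 — 5 days after the window closed.
Later steps need not be reached.

Step 6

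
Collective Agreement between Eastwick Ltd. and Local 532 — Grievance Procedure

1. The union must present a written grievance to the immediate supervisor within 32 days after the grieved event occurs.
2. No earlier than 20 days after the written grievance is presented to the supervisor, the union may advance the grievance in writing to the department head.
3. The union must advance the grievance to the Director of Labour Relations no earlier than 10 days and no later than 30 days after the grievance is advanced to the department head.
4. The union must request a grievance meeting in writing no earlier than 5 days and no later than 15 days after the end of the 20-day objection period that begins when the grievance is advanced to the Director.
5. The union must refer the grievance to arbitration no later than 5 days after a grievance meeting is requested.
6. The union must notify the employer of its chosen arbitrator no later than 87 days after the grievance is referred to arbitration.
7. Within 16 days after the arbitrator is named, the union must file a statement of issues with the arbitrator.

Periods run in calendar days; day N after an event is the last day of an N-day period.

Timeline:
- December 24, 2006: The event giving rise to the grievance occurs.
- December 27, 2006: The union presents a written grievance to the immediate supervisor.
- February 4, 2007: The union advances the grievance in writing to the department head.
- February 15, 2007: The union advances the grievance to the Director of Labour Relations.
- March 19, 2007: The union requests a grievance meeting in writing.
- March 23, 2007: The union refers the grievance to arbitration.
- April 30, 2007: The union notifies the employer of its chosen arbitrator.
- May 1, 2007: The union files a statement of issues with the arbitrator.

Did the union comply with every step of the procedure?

Yes

Step 1: 32 days after December 24, 2006 (when the grieved event occurs) is January 25, 2007; done December 27, 2006 — timely.
Step 2: the earliest permitted date is 20 days after December 27, 2006 (when the written grievance is presented to the supervisor), i.e. January 16, 2007; February 4, 2007 is on or after that date.
Step 3: the window is 10–30 days after February 4, 2007 (when the grievance is advanced to the department head), so February 14, 2007 through March 6, 2007; February 15, 2007 falls inside that range.
Step 4: the window is 5–15 days after March 7, 2007 (end of the 20-day objection period, which began when the grievance is advanced to the Director on February 15, 2007), so March 12, 2007 through March 22, 2007; done March 19, 2007, which is between those dates.
Step 5: 5 days after March 19, 2007 (when a grievance meeting is requested) is March 24, 2007; done March 23, 2007 — timely.
Step 6: 87 days after March 23, 2007 (when the grievance is referred to arbitration) is June 18, 2007; April 30, 2007 is within that limit.
Step 7: 16 days after April 30, 2007 (when the arbitrator is named) is May 16, 2007; completed May 1, 2007, before the deadline.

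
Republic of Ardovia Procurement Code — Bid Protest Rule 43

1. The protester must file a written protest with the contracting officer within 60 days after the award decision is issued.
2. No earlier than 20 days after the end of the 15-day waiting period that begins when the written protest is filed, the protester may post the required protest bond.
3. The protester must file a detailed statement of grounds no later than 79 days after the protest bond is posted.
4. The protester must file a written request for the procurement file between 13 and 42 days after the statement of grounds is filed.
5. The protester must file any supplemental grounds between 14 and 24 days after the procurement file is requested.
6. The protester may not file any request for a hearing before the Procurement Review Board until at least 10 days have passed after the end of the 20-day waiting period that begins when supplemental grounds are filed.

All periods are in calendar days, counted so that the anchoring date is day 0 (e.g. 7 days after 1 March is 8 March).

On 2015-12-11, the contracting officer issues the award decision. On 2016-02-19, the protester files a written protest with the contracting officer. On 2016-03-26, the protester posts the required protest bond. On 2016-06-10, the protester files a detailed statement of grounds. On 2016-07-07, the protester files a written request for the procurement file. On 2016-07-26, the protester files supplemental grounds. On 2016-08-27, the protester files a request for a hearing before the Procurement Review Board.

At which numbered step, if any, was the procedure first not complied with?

Step 1 — counting 60 days from 2015-12-11 (when the award decision is issued) gives a deadline of 2016-02-09; 2016-02-19 misses that deadline by 10 days.

Step 1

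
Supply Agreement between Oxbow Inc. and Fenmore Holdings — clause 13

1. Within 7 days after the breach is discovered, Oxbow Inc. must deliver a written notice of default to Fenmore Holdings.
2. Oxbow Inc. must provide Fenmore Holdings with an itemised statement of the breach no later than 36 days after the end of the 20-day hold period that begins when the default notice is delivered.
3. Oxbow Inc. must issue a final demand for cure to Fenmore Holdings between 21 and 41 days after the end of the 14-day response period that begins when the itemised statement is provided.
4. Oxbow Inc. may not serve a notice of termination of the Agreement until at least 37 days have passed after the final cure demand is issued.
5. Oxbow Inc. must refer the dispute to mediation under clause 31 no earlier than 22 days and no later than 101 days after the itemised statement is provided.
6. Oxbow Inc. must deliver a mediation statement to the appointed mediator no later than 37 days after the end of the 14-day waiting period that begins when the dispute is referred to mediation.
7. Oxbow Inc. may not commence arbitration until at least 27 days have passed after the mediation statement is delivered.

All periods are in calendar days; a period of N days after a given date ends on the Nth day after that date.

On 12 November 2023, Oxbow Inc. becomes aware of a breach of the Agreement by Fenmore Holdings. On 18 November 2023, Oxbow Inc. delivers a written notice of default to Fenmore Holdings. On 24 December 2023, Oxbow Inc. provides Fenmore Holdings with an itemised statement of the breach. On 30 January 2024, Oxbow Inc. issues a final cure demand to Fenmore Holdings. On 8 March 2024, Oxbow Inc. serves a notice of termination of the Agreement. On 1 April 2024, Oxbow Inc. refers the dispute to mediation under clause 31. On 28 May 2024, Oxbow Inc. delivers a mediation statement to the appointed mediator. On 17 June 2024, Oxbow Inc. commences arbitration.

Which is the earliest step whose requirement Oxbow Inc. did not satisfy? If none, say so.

Step 6

Step 1: 7 days after 12 November 2023 (when the breach is discovered) is 19 November 2023; 18 November 2023 is within that limit.
Step 2: 36 days after 8 December 2023 (end of the 20-day hold period, which began when the default notice is delivered on 18 November 2023) is 13 January 2024; 24 December 2023 is within that limit.
Step 3: the window is 21–41 days after 7 January 2024 (end of the 14-day response period, which began when the itemised statement is provided on 24 December 2023), so 28 January 2024 through 17 February 2024; 30 January 2024 falls inside that range.
Step 4: the earliest permitted date is 37 days after 30 January 2024 (when the final cure demand is issued), i.e. 7 March 2024; done 8 March 2024, after the minimum wait.
Step 5: the window is 22–101 days after 24 December 2023 (when the itemised statement is provided), so 15 January 2024 through 3 April 2024; done 1 April 2024, which is between those dates.
Step 6: 37 days after 15 April 2024 (end of the 14-day waiting period, which began when the dispute is referred to mediation on 1 April 2024) is 22 May 2024; 28 May 2024 misses that deadline by 6 days.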